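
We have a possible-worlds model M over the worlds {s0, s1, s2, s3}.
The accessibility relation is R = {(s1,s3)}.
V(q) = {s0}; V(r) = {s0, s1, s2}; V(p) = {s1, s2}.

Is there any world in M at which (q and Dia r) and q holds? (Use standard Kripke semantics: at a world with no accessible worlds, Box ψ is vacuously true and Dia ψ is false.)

No

Let φ = (q and Dia r) and q. Evaluate φ at each world:
  s0 (successors ∅): φ is false.
  s1 (successors {s3}): φ is false.
  s2 (successors ∅): φ is false.
  s3 (successors ∅): φ is false.
For instance, at s1:
  At s1: q and Dia r is false, q is false, so (q and Dia r) and q is false.
    At s1: q is false, Dia r is false, so q and Dia r is false.
      At s1: Dia r requires r at some successor in {s3}.
        At s3: r is false.
      So Dia r is false at s1.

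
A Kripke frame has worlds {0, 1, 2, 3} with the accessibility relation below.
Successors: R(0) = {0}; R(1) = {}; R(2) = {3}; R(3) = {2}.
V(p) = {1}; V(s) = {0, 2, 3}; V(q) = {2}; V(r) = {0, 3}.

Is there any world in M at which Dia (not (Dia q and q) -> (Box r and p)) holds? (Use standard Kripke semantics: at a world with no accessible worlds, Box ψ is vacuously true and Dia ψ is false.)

Let φ = Dia (not (Dia q and q) -> (Box r and p)). Evaluate φ at each world:
  0 (successors {0}): φ is false.
  1 (successors ∅): φ is false.
  2 (successors {3}): φ is false.
  3 (successors {2}): φ is false.
For instance, at 0:
  At 0: Dia (not (Dia q and q) -> (Box r and p)) requires not (Dia q and q) -> (Box r and p) at some successor in {0}.
    At 0: not (Dia q and q) -> (Box r and p) is false.
  So Dia (not (Dia q and q) -> (Box r and p)) is false at 0.

No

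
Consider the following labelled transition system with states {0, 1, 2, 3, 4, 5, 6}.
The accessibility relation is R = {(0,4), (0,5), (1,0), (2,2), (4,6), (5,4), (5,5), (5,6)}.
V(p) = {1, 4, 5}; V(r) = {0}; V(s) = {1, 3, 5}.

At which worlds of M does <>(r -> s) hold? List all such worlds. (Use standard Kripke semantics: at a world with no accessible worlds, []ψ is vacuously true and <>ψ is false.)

Let φ = <>(r -> s). Evaluate φ at each world:
  0 (successors {4, 5}): φ is true.
  1 (successors {0}): φ is false.
  2 (successors {2}): φ is true.
  3 (successors ∅): φ is false.
  4 (successors {6}): φ is true.
  5 (successors {4, 5, 6}): φ is true.
  6 (successors ∅): φ is false.
For instance, at 4:
  At 4: <>(r -> s) requires r -> s at some successor in {6}.
    r -> s holds at 6, so <>(r -> s) is true at 4.
Satisfying worlds: {0, 2, 4, 5}

0, 2, 4, 5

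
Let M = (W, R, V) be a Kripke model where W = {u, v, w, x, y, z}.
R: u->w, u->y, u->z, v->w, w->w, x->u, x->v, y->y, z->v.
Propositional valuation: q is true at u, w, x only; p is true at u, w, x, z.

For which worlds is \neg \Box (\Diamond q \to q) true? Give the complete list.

Let φ = \neg \Box (\Diamond q \to q). Evaluate φ at each world:
  u (successors {w, y, z}): φ is false.
  v (successors {w}): φ is false.
  w (successors {w}): φ is false.
  x (successors {u, v}): φ is true.
  y (successors {y}): φ is false.
  z (successors {v}): φ is true.
For instance, at y:
  At y: \Box (\Diamond q \to q) is true, so \neg \Box (\Diamond q \to q) is false.
    At y: \Box (\Diamond q \to q) requires \Diamond q \to q at every successor {y}.
      At y: \Diamond q \to q is true.
    So \Box (\Diamond q \to q) is true at y.
Satisfying worlds: {x, z}

x, z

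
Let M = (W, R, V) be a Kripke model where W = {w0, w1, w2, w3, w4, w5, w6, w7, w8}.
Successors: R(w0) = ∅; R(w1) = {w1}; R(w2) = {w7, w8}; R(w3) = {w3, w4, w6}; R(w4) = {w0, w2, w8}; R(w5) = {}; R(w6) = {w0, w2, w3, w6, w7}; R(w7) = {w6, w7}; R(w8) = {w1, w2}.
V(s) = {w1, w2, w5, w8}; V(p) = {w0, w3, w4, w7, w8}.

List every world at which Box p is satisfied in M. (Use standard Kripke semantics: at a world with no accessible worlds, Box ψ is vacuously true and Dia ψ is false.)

Let φ = Box p. Evaluate φ at each world:
  w0 (successors ∅): φ is true.
  w1 (successors {w1}): φ is false.
  w2 (successors {w7, w8}): φ is true.
  w3 (successors {w3, w4, w6}): φ is false.
  w4 (successors {w0, w2, w8}): φ is false.
  w5 (successors ∅): φ is true.
  w6 (successors {w0, w2, w3, w6, w7}): φ is false.
  w7 (successors {w6, w7}): φ is false.
  w8 (successors {w1, w2}): φ is false.
For instance, at w6:
  At w6: Box p requires p at every successor {w0, w2, w3, w6, w7}.
    p fails at w2, so Box p is false at w6.
Satisfying worlds: {w0, w2, w5}

w0, w2, w5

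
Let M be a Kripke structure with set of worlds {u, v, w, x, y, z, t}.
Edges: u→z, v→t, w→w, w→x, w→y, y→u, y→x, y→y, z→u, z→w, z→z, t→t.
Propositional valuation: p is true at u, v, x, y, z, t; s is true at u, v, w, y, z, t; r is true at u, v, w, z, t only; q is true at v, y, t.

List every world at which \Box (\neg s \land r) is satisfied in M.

Let φ = \Box (\neg s \land r). Evaluate φ at each world:
  u (successors {z}): φ is false.
  v (successors {t}): φ is false.
  w (successors {w, x, y}): φ is false.
  x (successors ∅): φ is true.
  y (successors {u, x, y}): φ is false.
  z (successors {u, w, z}): φ is false.
  t (successors {t}): φ is false.
For instance, at z:
  At z: \Box (\neg s \land r) requires \neg s \land r at every successor {u, w, z}.
    \neg s \land r fails at u, so \Box (\neg s \land r) is false at z.
Satisfying worlds: {x}

x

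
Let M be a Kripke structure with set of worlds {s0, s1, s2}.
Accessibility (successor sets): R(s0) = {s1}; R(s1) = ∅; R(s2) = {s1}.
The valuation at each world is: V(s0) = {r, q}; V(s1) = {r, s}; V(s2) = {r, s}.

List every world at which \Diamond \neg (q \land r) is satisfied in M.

s0, s2

Let φ = \Diamond \neg (q \land r). Evaluate φ at each world:
  s0 (successors {s1}): φ is true.
  s1 (successors ∅): φ is false.
  s2 (successors {s1}): φ is true.
For instance, at s2:
  At s2: \Diamond \neg (q \land r) requires \neg (q \land r) at some successor in {s1}.
    \neg (q \land r) holds at s1, so \Diamond \neg (q \land r) is true at s2.
Satisfying worlds: {s0, s2}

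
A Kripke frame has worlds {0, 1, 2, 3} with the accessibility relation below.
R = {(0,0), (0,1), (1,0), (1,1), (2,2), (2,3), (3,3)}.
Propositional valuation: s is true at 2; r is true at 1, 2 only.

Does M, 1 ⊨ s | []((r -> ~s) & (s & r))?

No

At 1: s is false, []((r -> ~s) & (s & r)) is false, so s | []((r -> ~s) & (s & r)) is false.
  At 1: []((r -> ~s) & (s & r)) requires (r -> ~s) & (s & r) at every successor {0, 1}.
    (r -> ~s) & (s & r) fails at 0, so []((r -> ~s) & (s & r)) is false at 1.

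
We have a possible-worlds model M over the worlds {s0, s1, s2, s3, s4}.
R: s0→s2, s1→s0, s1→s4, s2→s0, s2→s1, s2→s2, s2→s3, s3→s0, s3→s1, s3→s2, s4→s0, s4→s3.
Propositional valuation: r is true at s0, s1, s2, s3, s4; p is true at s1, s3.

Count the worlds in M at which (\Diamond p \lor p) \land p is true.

Recall that \Diamond ψ holds at a world iff ψ holds at some accessible world.
Let φ = (\Diamond p \lor p) \land p. Evaluate φ at each world:
  s0 (successors {s2}): φ is false.
  s1 (successors {s0, s4}): φ is true.
  s2 (successors {s0, s1, s2, s3}): φ is false.
  s3 (successors {s0, s1, s2}): φ is true.
  s4 (successors {s0, s3}): φ is false.
For instance, at s2:
  At s2: \Diamond p \lor p is true, p is false, so (\Diamond p \lor p) \land p is false.
    At s2: \Diamond p is true, p is false, so \Diamond p \lor p is true.
      At s2: \Diamond p requires p at some successor in {s0, s1, s2, s3}.
        p holds at s1, so \Diamond p is true at s2.
Satisfying worlds: {s1, s3}

2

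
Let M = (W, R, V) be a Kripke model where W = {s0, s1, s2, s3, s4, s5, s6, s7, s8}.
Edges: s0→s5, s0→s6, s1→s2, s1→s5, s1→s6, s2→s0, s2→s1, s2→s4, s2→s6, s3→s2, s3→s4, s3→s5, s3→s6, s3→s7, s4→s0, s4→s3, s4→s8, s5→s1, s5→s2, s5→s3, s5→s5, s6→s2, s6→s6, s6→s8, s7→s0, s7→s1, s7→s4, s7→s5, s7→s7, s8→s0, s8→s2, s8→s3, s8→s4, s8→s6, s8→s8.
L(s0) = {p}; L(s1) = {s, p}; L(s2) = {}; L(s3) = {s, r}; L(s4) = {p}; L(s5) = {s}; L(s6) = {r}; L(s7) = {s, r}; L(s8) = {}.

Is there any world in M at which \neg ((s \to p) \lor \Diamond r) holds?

No

Let φ = \neg ((s \to p) \lor \Diamond r). Evaluate φ at each world:
  s0 (successors {s5, s6}): φ is false.
  s1 (successors {s2, s5, s6}): φ is false.
  s2 (successors {s0, s1, s4, s6}): φ is false.
  s3 (successors {s2, s4, s5, s6, s7}): φ is false.
  s4 (successors {s0, s3, s8}): φ is false.
  s5 (successors {s1, s2, s3, s5}): φ is false.
  s6 (successors {s2, s6, s8}): φ is false.
  s7 (successors {s0, s1, s4, s5, s7}): φ is false.
  s8 (successors {s0, s2, s3, s4, s6, s8}): φ is false.
For instance, at s1:
  At s1: (s \to p) \lor \Diamond r is true, so \neg ((s \to p) \lor \Diamond r) is false.
    At s1: s \to p is true, \Diamond r is true, so (s \to p) \lor \Diamond r is true.
      At s1: \Diamond r requires r at some successor in {s2, s5, s6}.
        r holds at s6, so \Diamond r is true at s1.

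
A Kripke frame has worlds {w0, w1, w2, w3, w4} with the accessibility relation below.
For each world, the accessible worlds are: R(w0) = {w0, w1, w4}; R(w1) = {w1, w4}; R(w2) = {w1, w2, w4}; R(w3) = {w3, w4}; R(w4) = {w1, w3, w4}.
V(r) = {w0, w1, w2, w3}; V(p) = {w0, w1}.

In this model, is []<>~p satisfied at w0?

Recall that []ψ holds at a world iff ψ holds at every accessible world, and <>ψ holds iff ψ holds at some accessible world.
At w0: []<>~p requires <>~p at every successor {w0, w1, w4}.
    At w0: <>~p requires ~p at some successor in {w0, w1, w4}.
      ~p holds at w4, so <>~p is true at w0.
    At w1: <>~p requires ~p at some successor in {w1, w4}.
      ~p holds at w4, so <>~p is true at w1.
    At w4: <>~p requires ~p at some successor in {w1, w3, w4}.
      ~p holds at w3, so <>~p is true at w4.
So []<>~p is true at w0.

Yes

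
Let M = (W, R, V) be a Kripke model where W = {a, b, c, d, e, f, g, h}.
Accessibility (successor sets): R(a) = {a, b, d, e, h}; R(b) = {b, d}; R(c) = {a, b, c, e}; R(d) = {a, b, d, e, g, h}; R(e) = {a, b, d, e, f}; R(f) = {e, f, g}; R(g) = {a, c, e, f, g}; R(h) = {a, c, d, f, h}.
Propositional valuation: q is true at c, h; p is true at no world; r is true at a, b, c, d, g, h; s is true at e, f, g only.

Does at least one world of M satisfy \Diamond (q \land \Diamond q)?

Yes

Let φ = \Diamond (q \land \Diamond q). Evaluate φ at each world:
  a (successors {a, b, d, e, h}): φ is true.
  b (successors {b, d}): φ is false.
  c (successors {a, b, c, e}): φ is true.
  d (successors {a, b, d, e, g, h}): φ is true.
  e (successors {a, b, d, e, f}): φ is false.
  f (successors {e, f, g}): φ is false.
  g (successors {a, c, e, f, g}): φ is true.
  h (successors {a, c, d, f, h}): φ is true.
Detail at a (witness):
  At a: \Diamond (q \land \Diamond q) requires q \land \Diamond q at some successor in {a, b, d, e, h}.
    q \land \Diamond q holds at h, so \Diamond (q \land \Diamond q) is true at a.
      At h: q is true, \Diamond q is true, so q \land \Diamond q is true.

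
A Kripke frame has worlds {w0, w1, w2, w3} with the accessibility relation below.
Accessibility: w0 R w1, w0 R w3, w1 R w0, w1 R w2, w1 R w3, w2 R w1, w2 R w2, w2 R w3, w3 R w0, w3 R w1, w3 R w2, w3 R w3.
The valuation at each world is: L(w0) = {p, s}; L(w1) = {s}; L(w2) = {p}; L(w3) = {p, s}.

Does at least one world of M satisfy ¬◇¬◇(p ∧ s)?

Yes

Let φ = ¬◇¬◇(p ∧ s). Evaluate φ at each world:
  w0 (successors {w1, w3}): φ is true.
  w1 (successors {w0, w2, w3}): φ is true.
  w2 (successors {w1, w2, w3}): φ is true.
  w3 (successors {w0, w1, w2, w3}): φ is true.
Detail at w0 (witness):
  At w0: ◇¬◇(p ∧ s) is false, so ¬◇¬◇(p ∧ s) is true.
    At w0: ◇¬◇(p ∧ s) requires ¬◇(p ∧ s) at some successor in {w1, w3}.
      At w1: ¬◇(p ∧ s) is false.
      At w3: ¬◇(p ∧ s) is false.
    So ◇¬◇(p ∧ s) is false at w0.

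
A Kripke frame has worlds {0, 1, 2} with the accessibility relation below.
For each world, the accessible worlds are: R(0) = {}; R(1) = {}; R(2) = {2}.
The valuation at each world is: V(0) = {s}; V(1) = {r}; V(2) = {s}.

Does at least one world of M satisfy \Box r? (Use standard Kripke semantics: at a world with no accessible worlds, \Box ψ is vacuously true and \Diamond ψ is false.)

Yes

Let φ = \Box r. Evaluate φ at each world:
  0 (successors ∅): φ is true.
  1 (successors ∅): φ is true.
  2 (successors {2}): φ is false.
Detail at 0 (witness):
  At 0: no accessible worlds, so \Box r holds vacuously.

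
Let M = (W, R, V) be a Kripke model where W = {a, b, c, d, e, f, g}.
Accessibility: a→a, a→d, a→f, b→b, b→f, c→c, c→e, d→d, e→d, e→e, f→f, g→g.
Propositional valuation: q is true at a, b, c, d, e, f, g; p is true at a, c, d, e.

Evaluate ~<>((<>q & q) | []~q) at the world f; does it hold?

No

At f: <>((<>q & q) | []~q) is true, so ~<>((<>q & q) | []~q) is false.
  At f: <>((<>q & q) | []~q) requires (<>q & q) | []~q at some successor in {f}.
    (<>q & q) | []~q holds at f, so <>((<>q & q) | []~q) is true at f.
      At f: <>q & q is true, []~q is false, so (<>q & q) | []~q is true.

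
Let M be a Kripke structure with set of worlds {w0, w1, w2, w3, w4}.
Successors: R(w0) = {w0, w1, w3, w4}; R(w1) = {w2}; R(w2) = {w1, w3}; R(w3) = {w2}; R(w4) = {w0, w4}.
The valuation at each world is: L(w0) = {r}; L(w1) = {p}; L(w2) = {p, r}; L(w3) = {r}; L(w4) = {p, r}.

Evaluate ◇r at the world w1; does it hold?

Yes

Recall that ◇ψ holds at a world iff ψ holds at some accessible world.
At w1: ◇r requires r at some successor in {w2}.
  r holds at w2, so ◇r is true at w1.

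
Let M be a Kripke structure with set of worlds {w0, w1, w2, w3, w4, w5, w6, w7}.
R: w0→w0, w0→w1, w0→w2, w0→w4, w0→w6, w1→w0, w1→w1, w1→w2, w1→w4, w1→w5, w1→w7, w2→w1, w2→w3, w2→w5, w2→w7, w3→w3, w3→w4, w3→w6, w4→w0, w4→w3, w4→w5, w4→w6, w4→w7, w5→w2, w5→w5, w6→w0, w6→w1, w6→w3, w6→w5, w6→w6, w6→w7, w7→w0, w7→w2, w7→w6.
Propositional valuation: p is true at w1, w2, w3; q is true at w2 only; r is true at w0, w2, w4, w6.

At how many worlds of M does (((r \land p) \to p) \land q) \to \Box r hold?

Let φ = (((r \land p) \to p) \land q) \to \Box r. Evaluate φ at each world:
  w0 (successors {w0, w1, w2, w4, w6}): φ is true.
  w1 (successors {w0, w1, w2, w4, w5, w7}): φ is true.
  w2 (successors {w1, w3, w5, w7}): φ is false.
  w3 (successors {w3, w4, w6}): φ is true.
  w4 (successors {w0, w3, w5, w6, w7}): φ is true.
  w5 (successors {w2, w5}): φ is true.
  w6 (successors {w0, w1, w3, w5, w6, w7}): φ is true.
  w7 (successors {w0, w2, w6}): φ is true.
For instance, at w4:
  At w4: ((r \land p) \to p) \land q is false, \Box r is false, so (((r \land p) \to p) \land q) \to \Box r is true.
    At w4: \Box r requires r at every successor {w0, w3, w5, w6, w7}.
      r fails at w3, so \Box r is false at w4.
Satisfying worlds: {w0, w1, w3, w4, w5, w6, w7}

7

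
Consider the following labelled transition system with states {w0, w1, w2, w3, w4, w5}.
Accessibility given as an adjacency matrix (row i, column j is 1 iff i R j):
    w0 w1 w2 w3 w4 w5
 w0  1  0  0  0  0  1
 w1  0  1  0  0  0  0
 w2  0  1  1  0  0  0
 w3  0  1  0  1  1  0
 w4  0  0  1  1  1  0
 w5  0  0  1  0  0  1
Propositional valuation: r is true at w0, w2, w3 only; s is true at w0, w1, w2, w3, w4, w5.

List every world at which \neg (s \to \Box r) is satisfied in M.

w0, w1, w2, w3, w4, w5

Let φ = \neg (s \to \Box r). Evaluate φ at each world:
  w0 (successors {w0, w5}): φ is true.
  w1 (successors {w1}): φ is true.
  w2 (successors {w1, w2}): φ is true.
  w3 (successors {w1, w3, w4}): φ is true.
  w4 (successors {w2, w3, w4}): φ is true.
  w5 (successors {w2, w5}): φ is true.
For instance, at w3:
  At w3: s \to \Box r is false, so \neg (s \to \Box r) is true.
    At w3: s is true, \Box r is false, so s \to \Box r is false.
      At w3: \Box r requires r at every successor {w1, w3, w4}.
        r fails at w1, so \Box r is false at w3.
Satisfying worlds: {w0, w1, w2, w3, w4, w5}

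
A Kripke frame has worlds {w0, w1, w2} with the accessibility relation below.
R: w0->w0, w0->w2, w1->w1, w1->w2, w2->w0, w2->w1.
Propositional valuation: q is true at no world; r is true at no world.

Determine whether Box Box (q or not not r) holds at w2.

At w2: Box Box (q or not not r) requires Box (q or not not r) at every successor {w0, w1}.
  Box (q or not not r) fails at w0, so Box Box (q or not not r) is false at w2.
    At w0: Box (q or not not r) requires q or not not r at every successor {w0, w2}.
      q or not not r fails at w0, so Box (q or not not r) is false at w0.

No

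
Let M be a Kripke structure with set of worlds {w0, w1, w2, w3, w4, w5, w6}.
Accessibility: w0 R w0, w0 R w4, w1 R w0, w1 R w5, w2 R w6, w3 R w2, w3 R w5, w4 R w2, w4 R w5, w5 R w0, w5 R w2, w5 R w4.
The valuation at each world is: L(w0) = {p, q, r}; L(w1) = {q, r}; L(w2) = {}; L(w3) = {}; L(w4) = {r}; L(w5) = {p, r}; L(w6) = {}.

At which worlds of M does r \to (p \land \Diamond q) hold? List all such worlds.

w0, w2, w3, w5, w6

Let φ = r \to (p \land \Diamond q). Evaluate φ at each world:
  w0 (successors {w0, w4}): φ is true.
  w1 (successors {w0, w5}): φ is false.
  w2 (successors {w6}): φ is true.
  w3 (successors {w2, w5}): φ is true.
  w4 (successors {w2, w5}): φ is false.
  w5 (successors {w0, w2, w4}): φ is true.
  w6 (successors ∅): φ is true.
For instance, at w1:
  At w1: r is true, p \land \Diamond q is false, so r \to (p \land \Diamond q) is false.
    At w1: p is false, \Diamond q is true, so p \land \Diamond q is false.
      At w1: \Diamond q requires q at some successor in {w0, w5}.
        q holds at w0, so \Diamond q is true at w1.
Satisfying worlds: {w0, w2, w3, w5, w6}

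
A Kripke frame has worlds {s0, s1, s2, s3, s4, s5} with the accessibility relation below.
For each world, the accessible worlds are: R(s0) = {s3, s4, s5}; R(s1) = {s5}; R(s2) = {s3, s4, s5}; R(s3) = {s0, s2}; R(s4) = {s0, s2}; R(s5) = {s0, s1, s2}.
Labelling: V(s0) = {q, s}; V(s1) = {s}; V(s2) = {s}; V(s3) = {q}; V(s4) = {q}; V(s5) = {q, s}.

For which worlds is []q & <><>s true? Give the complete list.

Let φ = []q & <><>s. Evaluate φ at each world:
  s0 (successors {s3, s4, s5}): φ is true.
  s1 (successors {s5}): φ is true.
  s2 (successors {s3, s4, s5}): φ is true.
  s3 (successors {s0, s2}): φ is false.
  s4 (successors {s0, s2}): φ is false.
  s5 (successors {s0, s1, s2}): φ is false.
For instance, at s0:
  At s0: []q is true, <><>s is true, so []q & <><>s is true.
    At s0: []q requires q at every successor {s3, s4, s5}.
      At s3: q is true.
      At s4: q is true.
      At s5: q is true.
    So []q is true at s0.
    At s0: <><>s requires <>s at some successor in {s3, s4, s5}.
      <>s holds at s3, so <><>s is true at s0.
Satisfying worlds: {s0, s1, s2}

s0, s1, s2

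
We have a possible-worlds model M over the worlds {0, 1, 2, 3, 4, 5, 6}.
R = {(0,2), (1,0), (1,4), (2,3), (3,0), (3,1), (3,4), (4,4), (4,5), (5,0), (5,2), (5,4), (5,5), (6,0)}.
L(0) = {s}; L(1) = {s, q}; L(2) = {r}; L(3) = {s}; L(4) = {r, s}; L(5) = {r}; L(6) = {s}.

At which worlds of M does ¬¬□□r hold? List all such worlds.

1, 6

Let φ = ¬¬□□r. Evaluate φ at each world:
  0 (successors {2}): φ is false.
  1 (successors {0, 4}): φ is true.
  2 (successors {3}): φ is false.
  3 (successors {0, 1, 4}): φ is false.
  4 (successors {4, 5}): φ is false.
  5 (successors {0, 2, 4, 5}): φ is false.
  6 (successors {0}): φ is true.
For instance, at 3:
  At 3: ¬□□r is true, so ¬¬□□r is false.
    At 3: □□r is false, so ¬□□r is true.
      At 3: □□r requires □r at every successor {0, 1, 4}.
        □r fails at 1, so □□r is false at 3.
Satisfying worlds: {1, 6}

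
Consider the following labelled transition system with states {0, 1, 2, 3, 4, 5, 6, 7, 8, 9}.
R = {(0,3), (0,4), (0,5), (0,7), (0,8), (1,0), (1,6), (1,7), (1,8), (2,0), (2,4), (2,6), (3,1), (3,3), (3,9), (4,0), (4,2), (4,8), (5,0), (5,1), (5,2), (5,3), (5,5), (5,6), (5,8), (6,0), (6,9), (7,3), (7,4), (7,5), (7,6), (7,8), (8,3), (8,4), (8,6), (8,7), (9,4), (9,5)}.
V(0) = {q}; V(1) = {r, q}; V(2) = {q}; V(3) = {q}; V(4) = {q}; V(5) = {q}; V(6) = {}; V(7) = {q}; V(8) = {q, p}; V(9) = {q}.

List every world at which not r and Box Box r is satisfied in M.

none

Let φ = not r and Box Box r. Evaluate φ at each world:
  0 (successors {3, 4, 5, 7, 8}): φ is false.
  1 (successors {0, 6, 7, 8}): φ is false.
  2 (successors {0, 4, 6}): φ is false.
  3 (successors {1, 3, 9}): φ is false.
  4 (successors {0, 2, 8}): φ is false.
  5 (successors {0, 1, 2, 3, 5, 6, 8}): φ is false.
  6 (successors {0, 9}): φ is false.
  7 (successors {3, 4, 5, 6, 8}): φ is false.
  8 (successors {3, 4, 6, 7}): φ is false.
  9 (successors {4, 5}): φ is false.
For instance, at 1:
  At 1: not r is false, Box Box r is false, so not r and Box Box r is false.
    At 1: Box Box r requires Box r at every successor {0, 6, 7, 8}.
      Box r fails at 0, so Box Box r is false at 1.
Satisfying worlds: none.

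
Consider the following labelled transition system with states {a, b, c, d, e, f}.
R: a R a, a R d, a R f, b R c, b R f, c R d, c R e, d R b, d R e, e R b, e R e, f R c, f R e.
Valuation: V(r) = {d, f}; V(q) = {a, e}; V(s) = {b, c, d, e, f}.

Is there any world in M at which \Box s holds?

Let φ = \Box s. Evaluate φ at each world:
  a (successors {a, d, f}): φ is false.
  b (successors {c, f}): φ is true.
  c (successors {d, e}): φ is true.
  d (successors {b, e}): φ is true.
  e (successors {b, e}): φ is true.
  f (successors {c, e}): φ is true.
Detail at b (witness):
  At b: \Box s requires s at every successor {c, f}.
    At c: s is true.
    At f: s is true.
  So \Box s is true at b.

Yes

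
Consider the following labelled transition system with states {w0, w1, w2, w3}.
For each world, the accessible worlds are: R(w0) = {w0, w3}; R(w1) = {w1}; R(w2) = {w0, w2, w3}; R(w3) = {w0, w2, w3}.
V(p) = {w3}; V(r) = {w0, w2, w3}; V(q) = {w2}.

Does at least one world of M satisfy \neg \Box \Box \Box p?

Let φ = \neg \Box \Box \Box p. Evaluate φ at each world:
  w0 (successors {w0, w3}): φ is true.
  w1 (successors {w1}): φ is true.
  w2 (successors {w0, w2, w3}): φ is true.
  w3 (successors {w0, w2, w3}): φ is true.
Detail at w0 (witness):
  At w0: \Box \Box \Box p is false, so \neg \Box \Box \Box p is true.
    At w0: \Box \Box \Box p requires \Box \Box p at every successor {w0, w3}.
      \Box \Box p fails at w0, so \Box \Box \Box p is false at w0.

Yes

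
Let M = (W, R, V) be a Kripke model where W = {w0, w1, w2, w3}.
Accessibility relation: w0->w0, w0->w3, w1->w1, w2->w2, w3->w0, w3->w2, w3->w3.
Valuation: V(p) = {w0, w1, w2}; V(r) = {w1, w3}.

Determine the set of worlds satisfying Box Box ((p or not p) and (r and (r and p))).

Let φ = Box Box ((p or not p) and (r and (r and p))). Evaluate φ at each world:
  w0 (successors {w0, w3}): φ is false.
  w1 (successors {w1}): φ is true.
  w2 (successors {w2}): φ is false.
  w3 (successors {w0, w2, w3}): φ is false.
For instance, at w1:
  At w1: Box Box ((p or not p) and (r and (r and p))) requires Box ((p or not p) and (r and (r and p))) at every successor {w1}.
      At w1: Box ((p or not p) and (r and (r and p))) requires (p or not p) and (r and (r and p)) at every successor {w1}.
        At w1: (p or not p) and (r and (r and p)) is true.
      So Box ((p or not p) and (r and (r and p))) is true at w1.
  So Box Box ((p or not p) and (r and (r and p))) is true at w1.
Satisfying worlds: {w1}

w1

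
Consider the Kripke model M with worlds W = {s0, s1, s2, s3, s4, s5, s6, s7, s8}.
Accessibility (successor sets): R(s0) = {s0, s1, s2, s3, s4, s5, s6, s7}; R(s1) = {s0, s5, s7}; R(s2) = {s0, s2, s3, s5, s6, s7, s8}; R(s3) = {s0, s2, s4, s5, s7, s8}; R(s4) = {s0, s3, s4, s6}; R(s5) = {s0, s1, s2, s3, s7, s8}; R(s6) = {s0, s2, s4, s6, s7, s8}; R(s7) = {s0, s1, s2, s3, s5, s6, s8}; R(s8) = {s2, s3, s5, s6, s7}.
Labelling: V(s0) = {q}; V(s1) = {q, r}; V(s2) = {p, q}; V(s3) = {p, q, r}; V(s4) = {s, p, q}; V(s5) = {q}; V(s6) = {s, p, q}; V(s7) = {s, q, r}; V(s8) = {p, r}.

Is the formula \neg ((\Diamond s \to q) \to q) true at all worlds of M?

Let φ = \neg ((\Diamond s \to q) \to q). Evaluate φ at each world:
  s0 (successors {s0, s1, s2, s3, s4, s5, s6, s7}): φ is false.
  s1 (successors {s0, s5, s7}): φ is false.
  s2 (successors {s0, s2, s3, s5, s6, s7, s8}): φ is false.
  s3 (successors {s0, s2, s4, s5, s7, s8}): φ is false.
  s4 (successors {s0, s3, s4, s6}): φ is false.
  s5 (successors {s0, s1, s2, s3, s7, s8}): φ is false.
  s6 (successors {s0, s2, s4, s6, s7, s8}): φ is false.
  s7 (successors {s0, s1, s2, s3, s5, s6, s8}): φ is false.
  s8 (successors {s2, s3, s5, s6, s7}): φ is false.
Detail at s0 (counterexample):
  At s0: (\Diamond s \to q) \to q is true, so \neg ((\Diamond s \to q) \to q) is false.
    At s0: \Diamond s \to q is true, q is true, so (\Diamond s \to q) \to q is true.
      At s0: \Diamond s is true, q is true, so \Diamond s \to q is true.

No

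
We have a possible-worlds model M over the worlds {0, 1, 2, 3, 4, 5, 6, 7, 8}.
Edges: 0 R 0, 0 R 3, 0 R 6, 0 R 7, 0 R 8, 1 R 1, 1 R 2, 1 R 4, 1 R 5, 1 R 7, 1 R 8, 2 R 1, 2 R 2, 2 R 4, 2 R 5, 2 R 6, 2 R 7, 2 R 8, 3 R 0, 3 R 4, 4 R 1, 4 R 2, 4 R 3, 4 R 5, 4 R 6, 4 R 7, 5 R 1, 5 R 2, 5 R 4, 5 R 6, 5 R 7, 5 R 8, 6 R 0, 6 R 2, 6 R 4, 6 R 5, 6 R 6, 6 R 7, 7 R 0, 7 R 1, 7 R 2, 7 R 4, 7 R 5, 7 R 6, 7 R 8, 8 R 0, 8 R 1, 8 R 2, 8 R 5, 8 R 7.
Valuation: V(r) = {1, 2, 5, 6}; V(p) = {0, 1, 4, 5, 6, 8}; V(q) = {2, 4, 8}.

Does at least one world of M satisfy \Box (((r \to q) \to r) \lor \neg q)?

Yes

Let φ = \Box (((r \to q) \to r) \lor \neg q). Evaluate φ at each world:
  0 (successors {0, 3, 6, 7, 8}): φ is false.
  1 (successors {1, 2, 4, 5, 7, 8}): φ is false.
  2 (successors {1, 2, 4, 5, 6, 7, 8}): φ is false.
  3 (successors {0, 4}): φ is false.
  4 (successors {1, 2, 3, 5, 6, 7}): φ is true.
  5 (successors {1, 2, 4, 6, 7, 8}): φ is false.
  6 (successors {0, 2, 4, 5, 6, 7}): φ is false.
  7 (successors {0, 1, 2, 4, 5, 6, 8}): φ is false.
  8 (successors {0, 1, 2, 5, 7}): φ is true.
Detail at 4 (witness):
  At 4: \Box (((r \to q) \to r) \lor \neg q) requires ((r \to q) \to r) \lor \neg q at every successor {1, 2, 3, 5, 6, 7}.
    At 1: ((r \to q) \to r) \lor \neg q is true.
    At 2: ((r \to q) \to r) \lor \neg q is true.
    At 3: ((r \to q) \to r) \lor \neg q is true.
    At 5: ((r \to q) \to r) \lor \neg q is true.
    At 6: ((r \to q) \to r) \lor \neg q is true.
    At 7: ((r \to q) \to r) \lor \neg q is true.
  So \Box (((r \to q) \to r) \lor \neg q) is true at 4.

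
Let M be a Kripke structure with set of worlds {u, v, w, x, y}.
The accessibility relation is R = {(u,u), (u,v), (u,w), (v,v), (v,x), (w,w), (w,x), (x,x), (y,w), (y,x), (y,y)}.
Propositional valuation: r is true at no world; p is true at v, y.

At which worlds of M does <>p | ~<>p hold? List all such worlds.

u, v, w, x, y

Recall that <>ψ holds at a world iff ψ holds at some accessible world.
Let φ = <>p | ~<>p. Evaluate φ at each world:
  u (successors {u, v, w}): φ is true.
  v (successors {v, x}): φ is true.
  w (successors {w, x}): φ is true.
  x (successors {x}): φ is true.
  y (successors {w, x, y}): φ is true.
For instance, at x:
  At x: <>p is false, ~<>p is true, so <>p | ~<>p is true.
    At x: <>p requires p at some successor in {x}.
      At x: p is false.
    So <>p is false at x.
    At x: <>p is false, so ~<>p is true.
      At x: <>p requires p at some successor in {x}.
        At x: p is false.
      So <>p is false at x.
Satisfying worlds: {u, v, w, x, y}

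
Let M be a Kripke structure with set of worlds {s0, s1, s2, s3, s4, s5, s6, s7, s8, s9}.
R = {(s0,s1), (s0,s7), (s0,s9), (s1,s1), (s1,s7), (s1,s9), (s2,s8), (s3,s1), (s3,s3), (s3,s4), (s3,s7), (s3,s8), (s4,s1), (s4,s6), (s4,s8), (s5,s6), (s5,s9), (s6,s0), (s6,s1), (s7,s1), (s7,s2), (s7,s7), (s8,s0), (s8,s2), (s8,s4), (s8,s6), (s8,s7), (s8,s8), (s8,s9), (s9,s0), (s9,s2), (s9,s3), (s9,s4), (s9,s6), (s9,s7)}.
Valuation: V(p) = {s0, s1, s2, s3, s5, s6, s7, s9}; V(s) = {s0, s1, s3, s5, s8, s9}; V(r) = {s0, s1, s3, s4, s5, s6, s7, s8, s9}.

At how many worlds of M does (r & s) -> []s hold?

4

Let φ = (r & s) -> []s. Evaluate φ at each world:
  s0 (successors {s1, s7, s9}): φ is false.
  s1 (successors {s1, s7, s9}): φ is false.
  s2 (successors {s8}): φ is true.
  s3 (successors {s1, s3, s4, s7, s8}): φ is false.
  s4 (successors {s1, s6, s8}): φ is true.
  s5 (successors {s6, s9}): φ is false.
  s6 (successors {s0, s1}): φ is true.
  s7 (successors {s1, s2, s7}): φ is true.
  s8 (successors {s0, s2, s4, s6, s7, s8, s9}): φ is false.
  s9 (successors {s0, s2, s3, s4, s6, s7}): φ is false.
For instance, at s5:
  At s5: r & s is true, []s is false, so (r & s) -> []s is false.
    At s5: []s requires s at every successor {s6, s9}.
      s fails at s6, so []s is false at s5.
Satisfying worlds: {s2, s4, s6, s7}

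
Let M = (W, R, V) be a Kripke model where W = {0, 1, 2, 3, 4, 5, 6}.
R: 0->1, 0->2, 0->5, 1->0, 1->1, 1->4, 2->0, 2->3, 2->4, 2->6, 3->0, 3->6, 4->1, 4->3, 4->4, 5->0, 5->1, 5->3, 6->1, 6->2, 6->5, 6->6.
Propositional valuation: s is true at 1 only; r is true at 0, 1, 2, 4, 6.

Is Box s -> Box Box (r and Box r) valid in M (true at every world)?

Recall that Box ψ holds at a world iff ψ holds at every accessible world, and Dia ψ holds iff ψ holds at some accessible world.
Let φ = Box s -> Box Box (r and Box r). Evaluate φ at each world:
  0 (successors {1, 2, 5}): φ is true.
  1 (successors {0, 1, 4}): φ is true.
  2 (successors {0, 3, 4, 6}): φ is true.
  3 (successors {0, 6}): φ is true.
  4 (successors {1, 3, 4}): φ is true.
  5 (successors {0, 1, 3}): φ is true.
  6 (successors {1, 2, 5, 6}): φ is true.
For instance, at 4:
  At 4: Box s is false, Box Box (r and Box r) is false, so Box s -> Box Box (r and Box r) is true.
    At 4: Box s requires s at every successor {1, 3, 4}.
      s fails at 3, so Box s is false at 4.
    At 4: Box Box (r and Box r) requires Box (r and Box r) at every successor {1, 3, 4}.
      Box (r and Box r) fails at 1, so Box Box (r and Box r) is false at 4.

Yes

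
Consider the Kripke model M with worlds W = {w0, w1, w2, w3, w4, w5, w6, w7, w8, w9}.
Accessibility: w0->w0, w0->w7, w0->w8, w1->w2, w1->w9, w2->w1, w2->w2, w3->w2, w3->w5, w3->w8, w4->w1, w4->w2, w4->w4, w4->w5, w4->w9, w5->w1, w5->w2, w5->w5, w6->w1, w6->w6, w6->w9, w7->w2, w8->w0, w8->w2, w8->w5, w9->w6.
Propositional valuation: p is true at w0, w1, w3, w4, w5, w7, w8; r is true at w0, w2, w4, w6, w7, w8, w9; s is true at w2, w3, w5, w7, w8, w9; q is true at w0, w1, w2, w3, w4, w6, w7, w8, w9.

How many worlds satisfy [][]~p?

Recall that []ψ holds at a world iff ψ holds at every accessible world, and <>ψ holds iff ψ holds at some accessible world.
Let φ = [][]~p. Evaluate φ at each world:
  w0 (successors {w0, w7, w8}): φ is false.
  w1 (successors {w2, w9}): φ is false.
  w2 (successors {w1, w2}): φ is false.
  w3 (successors {w2, w5, w8}): φ is false.
  w4 (successors {w1, w2, w4, w5, w9}): φ is false.
  w5 (successors {w1, w2, w5}): φ is false.
  w6 (successors {w1, w6, w9}): φ is false.
  w7 (successors {w2}): φ is false.
  w8 (successors {w0, w2, w5}): φ is false.
  w9 (successors {w6}): φ is false.
For instance, at w1:
  At w1: [][]~p requires []~p at every successor {w2, w9}.
    []~p fails at w2, so [][]~p is false at w1.
      At w2: []~p requires ~p at every successor {w1, w2}.
        ~p fails at w1, so []~p is false at w2.
Satisfying worlds: none.

0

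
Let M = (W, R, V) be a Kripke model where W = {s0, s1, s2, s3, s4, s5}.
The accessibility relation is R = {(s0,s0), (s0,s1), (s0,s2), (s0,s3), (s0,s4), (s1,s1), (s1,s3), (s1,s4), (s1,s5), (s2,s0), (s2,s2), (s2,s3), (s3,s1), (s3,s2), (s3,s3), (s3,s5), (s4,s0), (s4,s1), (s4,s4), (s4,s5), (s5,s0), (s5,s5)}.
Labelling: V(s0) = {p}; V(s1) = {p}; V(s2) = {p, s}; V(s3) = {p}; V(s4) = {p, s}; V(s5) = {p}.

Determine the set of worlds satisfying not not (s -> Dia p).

s0, s1, s2, s3, s4, s5

Let φ = not not (s -> Dia p). Evaluate φ at each world:
  s0 (successors {s0, s1, s2, s3, s4}): φ is true.
  s1 (successors {s1, s3, s4, s5}): φ is true.
  s2 (successors {s0, s2, s3}): φ is true.
  s3 (successors {s1, s2, s3, s5}): φ is true.
  s4 (successors {s0, s1, s4, s5}): φ is true.
  s5 (successors {s0, s5}): φ is true.
For instance, at s4:
  At s4: not (s -> Dia p) is false, so not not (s -> Dia p) is true.
    At s4: s -> Dia p is true, so not (s -> Dia p) is false.
      At s4: s is true, Dia p is true, so s -> Dia p is true.
Satisfying worlds: {s0, s1, s2, s3, s4, s5}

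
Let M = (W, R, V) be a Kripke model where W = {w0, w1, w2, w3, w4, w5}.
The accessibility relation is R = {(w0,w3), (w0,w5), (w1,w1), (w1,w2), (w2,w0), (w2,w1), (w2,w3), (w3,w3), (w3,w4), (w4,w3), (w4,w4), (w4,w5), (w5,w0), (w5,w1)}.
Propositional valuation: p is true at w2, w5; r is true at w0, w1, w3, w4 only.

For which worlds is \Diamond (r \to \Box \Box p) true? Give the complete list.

Let φ = \Diamond (r \to \Box \Box p). Evaluate φ at each world:
  w0 (successors {w3, w5}): φ is true.
  w1 (successors {w1, w2}): φ is true.
  w2 (successors {w0, w1, w3}): φ is false.
  w3 (successors {w3, w4}): φ is false.
  w4 (successors {w3, w4, w5}): φ is true.
  w5 (successors {w0, w1}): φ is false.
For instance, at w0:
  At w0: \Diamond (r \to \Box \Box p) requires r \to \Box \Box p at some successor in {w3, w5}.
    r \to \Box \Box p holds at w5, so \Diamond (r \to \Box \Box p) is true at w0.
      At w5: r is false, \Box \Box p is false, so r \to \Box \Box p is true.
Satisfying worlds: {w0, w1, w4}

w0, w1, w4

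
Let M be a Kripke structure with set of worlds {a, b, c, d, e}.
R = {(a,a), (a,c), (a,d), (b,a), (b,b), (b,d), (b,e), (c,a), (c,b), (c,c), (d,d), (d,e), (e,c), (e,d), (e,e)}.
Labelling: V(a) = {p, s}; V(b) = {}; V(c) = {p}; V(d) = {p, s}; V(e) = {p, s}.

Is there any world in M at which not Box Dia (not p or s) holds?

Let φ = not Box Dia (not p or s). Evaluate φ at each world:
  a (successors {a, c, d}): φ is false.
  b (successors {a, b, d, e}): φ is false.
  c (successors {a, b, c}): φ is false.
  d (successors {d, e}): φ is false.
  e (successors {c, d, e}): φ is false.
For instance, at d:
  At d: Box Dia (not p or s) is true, so not Box Dia (not p or s) is false.
    At d: Box Dia (not p or s) requires Dia (not p or s) at every successor {d, e}.
      At d: Dia (not p or s) is true.
      At e: Dia (not p or s) is true.
    So Box Dia (not p or s) is true at d.

No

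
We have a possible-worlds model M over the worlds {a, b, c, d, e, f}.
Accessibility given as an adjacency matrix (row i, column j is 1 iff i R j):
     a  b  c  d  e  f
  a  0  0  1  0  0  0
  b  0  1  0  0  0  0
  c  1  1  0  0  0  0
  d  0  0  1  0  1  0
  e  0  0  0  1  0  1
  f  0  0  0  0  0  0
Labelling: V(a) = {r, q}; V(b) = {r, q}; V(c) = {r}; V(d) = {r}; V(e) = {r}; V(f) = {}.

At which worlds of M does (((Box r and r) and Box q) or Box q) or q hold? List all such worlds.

Let φ = (((Box r and r) and Box q) or Box q) or q. Evaluate φ at each world:
  a (successors {c}): φ is true.
  b (successors {b}): φ is true.
  c (successors {a, b}): φ is true.
  d (successors {c, e}): φ is false.
  e (successors {d, f}): φ is false.
  f (successors ∅): φ is true.
For instance, at d:
  At d: ((Box r and r) and Box q) or Box q is false, q is false, so (((Box r and r) and Box q) or Box q) or q is false.
    At d: (Box r and r) and Box q is false, Box q is false, so ((Box r and r) and Box q) or Box q is false.
      At d: Box r and r is true, Box q is false, so (Box r and r) and Box q is false.
      At d: Box q requires q at every successor {c, e}.
        q fails at c, so Box q is false at d.
Satisfying worlds: {a, b, c, f}

a, b, c, f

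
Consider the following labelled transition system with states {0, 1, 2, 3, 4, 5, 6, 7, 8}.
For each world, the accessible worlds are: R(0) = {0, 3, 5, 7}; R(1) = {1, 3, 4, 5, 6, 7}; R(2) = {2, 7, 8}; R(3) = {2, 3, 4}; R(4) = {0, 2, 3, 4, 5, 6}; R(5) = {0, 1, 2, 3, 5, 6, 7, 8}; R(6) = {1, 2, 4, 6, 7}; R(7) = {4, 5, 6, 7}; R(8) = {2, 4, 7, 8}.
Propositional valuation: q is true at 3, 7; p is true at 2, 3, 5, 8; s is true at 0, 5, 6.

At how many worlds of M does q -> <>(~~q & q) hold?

9

Recall that <>ψ holds at a world iff ψ holds at some accessible world.
Let φ = q -> <>(~~q & q). Evaluate φ at each world:
  0 (successors {0, 3, 5, 7}): φ is true.
  1 (successors {1, 3, 4, 5, 6, 7}): φ is true.
  2 (successors {2, 7, 8}): φ is true.
  3 (successors {2, 3, 4}): φ is true.
  4 (successors {0, 2, 3, 4, 5, 6}): φ is true.
  5 (successors {0, 1, 2, 3, 5, 6, 7, 8}): φ is true.
  6 (successors {1, 2, 4, 6, 7}): φ is true.
  7 (successors {4, 5, 6, 7}): φ is true.
  8 (successors {2, 4, 7, 8}): φ is true.
For instance, at 2:
  At 2: q is false, <>(~~q & q) is true, so q -> <>(~~q & q) is true.
    At 2: <>(~~q & q) requires ~~q & q at some successor in {2, 7, 8}.
      ~~q & q holds at 7, so <>(~~q & q) is true at 2.
Satisfying worlds: {0, 1, 2, 3, 4, 5, 6, 7, 8}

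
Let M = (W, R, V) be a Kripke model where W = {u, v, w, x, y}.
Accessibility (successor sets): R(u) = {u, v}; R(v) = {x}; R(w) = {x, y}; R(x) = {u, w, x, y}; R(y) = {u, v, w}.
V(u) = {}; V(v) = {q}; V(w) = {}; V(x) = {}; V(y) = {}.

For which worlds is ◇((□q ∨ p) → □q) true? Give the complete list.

Let φ = ◇((□q ∨ p) → □q). Evaluate φ at each world:
  u (successors {u, v}): φ is true.
  v (successors {x}): φ is true.
  w (successors {x, y}): φ is true.
  x (successors {u, w, x, y}): φ is true.
  y (successors {u, v, w}): φ is true.
For instance, at y:
  At y: ◇((□q ∨ p) → □q) requires (□q ∨ p) → □q at some successor in {u, v, w}.
    (□q ∨ p) → □q holds at u, so ◇((□q ∨ p) → □q) is true at y.
      At u: □q ∨ p is false, □q is false, so (□q ∨ p) → □q is true.
Satisfying worlds: {u, v, w, x, y}

u, v, w, x, y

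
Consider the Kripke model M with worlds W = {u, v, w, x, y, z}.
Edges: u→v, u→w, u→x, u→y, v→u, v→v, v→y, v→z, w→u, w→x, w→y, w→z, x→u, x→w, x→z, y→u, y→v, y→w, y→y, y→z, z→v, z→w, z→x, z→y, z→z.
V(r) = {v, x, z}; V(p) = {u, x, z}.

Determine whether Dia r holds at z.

At z: Dia r requires r at some successor in {v, w, x, y, z}.
  r holds at v, so Dia r is true at z.

Yes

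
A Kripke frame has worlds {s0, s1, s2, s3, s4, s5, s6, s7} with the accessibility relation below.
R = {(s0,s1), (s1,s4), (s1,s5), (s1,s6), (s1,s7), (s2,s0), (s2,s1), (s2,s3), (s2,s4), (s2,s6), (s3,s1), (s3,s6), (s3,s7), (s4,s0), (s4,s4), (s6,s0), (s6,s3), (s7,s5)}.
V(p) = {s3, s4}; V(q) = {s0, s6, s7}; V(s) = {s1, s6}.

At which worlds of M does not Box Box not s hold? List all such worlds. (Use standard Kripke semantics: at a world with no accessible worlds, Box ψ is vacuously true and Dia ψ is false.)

s0, s2, s3, s4, s6

Let φ = not Box Box not s. Evaluate φ at each world:
  s0 (successors {s1}): φ is true.
  s1 (successors {s4, s5, s6, s7}): φ is false.
  s2 (successors {s0, s1, s3, s4, s6}): φ is true.
  s3 (successors {s1, s6, s7}): φ is true.
  s4 (successors {s0, s4}): φ is true.
  s5 (successors ∅): φ is false.
  s6 (successors {s0, s3}): φ is true.
  s7 (successors {s5}): φ is false.
For instance, at s3:
  At s3: Box Box not s is false, so not Box Box not s is true.
    At s3: Box Box not s requires Box not s at every successor {s1, s6, s7}.
      Box not s fails at s1, so Box Box not s is false at s3.
Satisfying worlds: {s0, s2, s3, s4, s6}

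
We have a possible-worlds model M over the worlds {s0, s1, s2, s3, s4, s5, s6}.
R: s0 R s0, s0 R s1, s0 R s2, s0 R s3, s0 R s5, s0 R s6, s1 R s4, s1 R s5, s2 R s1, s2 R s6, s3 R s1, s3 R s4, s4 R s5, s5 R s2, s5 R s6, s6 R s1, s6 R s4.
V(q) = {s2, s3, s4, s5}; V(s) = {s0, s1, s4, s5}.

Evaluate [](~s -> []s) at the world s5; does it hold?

Recall that []ψ holds at a world iff ψ holds at every accessible world, and <>ψ holds iff ψ holds at some accessible world.
At s5: [](~s -> []s) requires ~s -> []s at every successor {s2, s6}.
  ~s -> []s fails at s2, so [](~s -> []s) is false at s5.
    At s2: ~s is true, []s is false, so ~s -> []s is false.
      At s2: []s requires s at every successor {s1, s6}.
        s fails at s6, so []s is false at s2.

No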